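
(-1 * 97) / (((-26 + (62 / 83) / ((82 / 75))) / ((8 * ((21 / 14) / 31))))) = 3961092 / 2670743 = 1.48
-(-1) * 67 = 67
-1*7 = -7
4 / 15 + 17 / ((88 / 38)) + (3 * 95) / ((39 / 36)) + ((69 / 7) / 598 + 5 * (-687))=-190047799 / 60060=-3164.30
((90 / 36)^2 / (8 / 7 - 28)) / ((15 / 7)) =-0.11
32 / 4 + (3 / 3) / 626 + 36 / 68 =90787 / 10642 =8.53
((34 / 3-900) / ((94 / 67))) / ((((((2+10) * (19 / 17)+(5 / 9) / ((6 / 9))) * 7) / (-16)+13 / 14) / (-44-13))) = -19385488416 / 2847683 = -6807.46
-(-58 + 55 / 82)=4701 / 82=57.33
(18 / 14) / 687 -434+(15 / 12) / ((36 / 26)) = -49986133 / 115416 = -433.10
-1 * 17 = -17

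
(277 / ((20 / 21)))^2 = 33837489 / 400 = 84593.72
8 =8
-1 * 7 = -7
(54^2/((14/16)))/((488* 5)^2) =729/1302350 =0.00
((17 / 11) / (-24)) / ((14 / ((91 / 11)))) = -221 / 5808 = -0.04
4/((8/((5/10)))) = 1/4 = 0.25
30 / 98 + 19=946 / 49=19.31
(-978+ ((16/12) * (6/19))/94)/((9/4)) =-434.66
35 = 35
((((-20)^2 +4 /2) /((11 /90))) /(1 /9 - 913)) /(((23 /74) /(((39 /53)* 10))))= -90359550 /1059311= -85.30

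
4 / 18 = 2 / 9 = 0.22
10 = 10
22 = 22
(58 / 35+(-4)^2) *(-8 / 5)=-4944 / 175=-28.25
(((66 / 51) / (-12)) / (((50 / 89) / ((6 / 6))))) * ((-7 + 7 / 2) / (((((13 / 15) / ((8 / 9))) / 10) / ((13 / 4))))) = 6853 / 306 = 22.40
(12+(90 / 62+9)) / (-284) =-174 / 2201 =-0.08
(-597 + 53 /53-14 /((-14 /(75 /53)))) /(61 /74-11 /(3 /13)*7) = 6995886 /3916223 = 1.79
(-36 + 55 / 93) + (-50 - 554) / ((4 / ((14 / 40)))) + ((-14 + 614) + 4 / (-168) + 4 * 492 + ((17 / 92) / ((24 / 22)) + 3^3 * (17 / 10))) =3025488667 / 1197840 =2525.79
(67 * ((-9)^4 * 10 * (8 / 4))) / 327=2930580 / 109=26886.06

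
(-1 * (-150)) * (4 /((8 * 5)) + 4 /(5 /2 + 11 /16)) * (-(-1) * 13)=44915 /17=2642.06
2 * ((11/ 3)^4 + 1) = 29444/ 81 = 363.51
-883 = -883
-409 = -409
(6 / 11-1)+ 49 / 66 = 19 / 66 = 0.29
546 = 546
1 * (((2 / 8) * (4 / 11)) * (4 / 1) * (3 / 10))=6 / 55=0.11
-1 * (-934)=934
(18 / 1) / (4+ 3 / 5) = 90 / 23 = 3.91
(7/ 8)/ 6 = 7/ 48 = 0.15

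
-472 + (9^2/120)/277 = -5229733/11080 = -472.00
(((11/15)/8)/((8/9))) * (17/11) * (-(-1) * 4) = 51/80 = 0.64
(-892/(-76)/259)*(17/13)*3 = 0.18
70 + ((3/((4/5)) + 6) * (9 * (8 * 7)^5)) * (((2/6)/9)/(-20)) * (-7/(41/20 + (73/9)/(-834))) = 47021902803722/153143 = 307045720.69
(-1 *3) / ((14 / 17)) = -3.64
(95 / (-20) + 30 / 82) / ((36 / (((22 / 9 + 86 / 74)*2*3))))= -863519 / 327672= -2.64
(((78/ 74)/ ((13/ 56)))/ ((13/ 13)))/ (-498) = -28/ 3071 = -0.01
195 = 195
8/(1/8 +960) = 64/7681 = 0.01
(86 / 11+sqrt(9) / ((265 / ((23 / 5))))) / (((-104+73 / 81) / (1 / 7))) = -0.01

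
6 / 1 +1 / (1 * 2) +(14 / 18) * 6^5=12109 / 2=6054.50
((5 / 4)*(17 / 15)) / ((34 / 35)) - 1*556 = -13309 / 24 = -554.54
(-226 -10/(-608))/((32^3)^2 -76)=-68699/326417491392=-0.00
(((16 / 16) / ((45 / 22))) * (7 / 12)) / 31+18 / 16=37973 / 33480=1.13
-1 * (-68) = 68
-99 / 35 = -2.83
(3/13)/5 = 0.05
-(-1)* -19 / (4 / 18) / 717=-57 / 478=-0.12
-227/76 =-2.99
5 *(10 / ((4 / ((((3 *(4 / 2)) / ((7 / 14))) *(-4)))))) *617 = -370200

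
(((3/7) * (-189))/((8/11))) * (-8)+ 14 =905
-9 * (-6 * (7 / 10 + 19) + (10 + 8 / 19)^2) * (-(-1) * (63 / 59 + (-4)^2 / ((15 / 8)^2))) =1292736621 / 2662375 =485.56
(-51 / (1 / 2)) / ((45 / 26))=-884 / 15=-58.93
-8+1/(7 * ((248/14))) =-991/124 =-7.99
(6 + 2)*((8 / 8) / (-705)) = -8 / 705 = -0.01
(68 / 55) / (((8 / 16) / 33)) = 81.60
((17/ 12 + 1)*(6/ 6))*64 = 464/ 3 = 154.67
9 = 9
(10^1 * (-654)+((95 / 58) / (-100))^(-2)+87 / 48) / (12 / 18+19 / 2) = -276.47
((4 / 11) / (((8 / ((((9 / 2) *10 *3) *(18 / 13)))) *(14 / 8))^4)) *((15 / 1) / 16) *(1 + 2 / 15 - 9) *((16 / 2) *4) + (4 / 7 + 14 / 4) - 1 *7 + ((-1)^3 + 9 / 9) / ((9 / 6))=-4114410011366773 / 1508649142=-2727214.63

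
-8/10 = -4/5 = -0.80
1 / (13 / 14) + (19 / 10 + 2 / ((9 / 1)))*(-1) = -1223 / 1170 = -1.05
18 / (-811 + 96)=-18 / 715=-0.03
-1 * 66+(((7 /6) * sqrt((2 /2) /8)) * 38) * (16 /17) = -51.25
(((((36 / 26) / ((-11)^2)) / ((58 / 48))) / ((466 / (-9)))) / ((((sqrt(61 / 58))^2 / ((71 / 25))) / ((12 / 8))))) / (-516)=34506 / 24033827675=0.00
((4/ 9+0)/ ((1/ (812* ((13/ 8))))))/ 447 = 5278/ 4023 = 1.31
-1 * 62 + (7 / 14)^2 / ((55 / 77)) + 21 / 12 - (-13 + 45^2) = -20719 / 10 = -2071.90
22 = 22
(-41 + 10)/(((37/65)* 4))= -2015/148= -13.61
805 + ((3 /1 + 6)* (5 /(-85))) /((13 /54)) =177419 /221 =802.80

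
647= 647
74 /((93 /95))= 7030 /93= 75.59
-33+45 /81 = -292 /9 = -32.44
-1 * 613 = -613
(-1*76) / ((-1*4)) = 19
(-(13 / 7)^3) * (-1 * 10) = 64.05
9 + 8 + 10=27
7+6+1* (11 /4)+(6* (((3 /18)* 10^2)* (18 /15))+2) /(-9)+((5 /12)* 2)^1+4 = 253 /36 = 7.03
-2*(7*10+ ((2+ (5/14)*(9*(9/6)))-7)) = -1955/14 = -139.64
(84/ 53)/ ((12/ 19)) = 133/ 53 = 2.51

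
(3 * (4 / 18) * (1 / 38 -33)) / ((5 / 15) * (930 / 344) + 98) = -215516 / 969627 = -0.22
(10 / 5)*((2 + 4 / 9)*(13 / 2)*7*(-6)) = -4004 / 3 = -1334.67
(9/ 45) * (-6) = -6/ 5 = -1.20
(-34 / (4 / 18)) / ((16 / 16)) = -153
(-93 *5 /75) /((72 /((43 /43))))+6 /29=1261 /10440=0.12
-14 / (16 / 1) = -0.88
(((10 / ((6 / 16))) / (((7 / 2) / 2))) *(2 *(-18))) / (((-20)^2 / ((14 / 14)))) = -48 / 35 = -1.37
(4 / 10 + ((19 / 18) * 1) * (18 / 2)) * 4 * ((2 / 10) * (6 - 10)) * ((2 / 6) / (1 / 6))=-1584 / 25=-63.36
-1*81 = -81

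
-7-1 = -8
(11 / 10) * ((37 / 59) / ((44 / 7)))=0.11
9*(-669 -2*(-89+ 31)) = -4977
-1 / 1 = -1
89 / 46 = 1.93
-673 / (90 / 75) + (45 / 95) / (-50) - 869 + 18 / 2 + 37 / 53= -107256428 / 75525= -1420.14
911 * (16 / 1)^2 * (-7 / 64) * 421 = -10738868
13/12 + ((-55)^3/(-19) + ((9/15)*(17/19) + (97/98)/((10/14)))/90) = 262073683/29925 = 8757.68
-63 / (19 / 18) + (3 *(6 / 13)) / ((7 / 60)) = -82674 / 1729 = -47.82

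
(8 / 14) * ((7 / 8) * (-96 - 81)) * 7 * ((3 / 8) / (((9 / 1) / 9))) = -3717 / 16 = -232.31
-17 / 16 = -1.06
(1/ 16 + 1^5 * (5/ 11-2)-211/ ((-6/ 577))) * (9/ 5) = 32138859/ 880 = 36521.43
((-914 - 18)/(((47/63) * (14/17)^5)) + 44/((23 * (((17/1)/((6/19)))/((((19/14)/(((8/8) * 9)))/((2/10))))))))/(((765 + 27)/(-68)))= 3492508898357/12333725712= 283.17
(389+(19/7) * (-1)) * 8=21632/7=3090.29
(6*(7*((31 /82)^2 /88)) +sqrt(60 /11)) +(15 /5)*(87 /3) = 2*sqrt(165) /11 +25759653 /295856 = 89.40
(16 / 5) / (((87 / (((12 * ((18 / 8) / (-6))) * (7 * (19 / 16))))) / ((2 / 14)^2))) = -57 / 2030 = -0.03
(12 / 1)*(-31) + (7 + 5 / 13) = -4740 / 13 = -364.62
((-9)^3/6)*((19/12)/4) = -1539/32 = -48.09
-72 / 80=-9 / 10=-0.90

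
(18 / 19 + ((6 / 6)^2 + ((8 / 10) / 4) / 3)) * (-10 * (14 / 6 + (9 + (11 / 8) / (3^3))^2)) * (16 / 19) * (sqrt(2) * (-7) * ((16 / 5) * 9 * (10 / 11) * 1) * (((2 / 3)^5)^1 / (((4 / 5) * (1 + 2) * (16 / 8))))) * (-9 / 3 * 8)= -40433438725120 * sqrt(2) / 234483579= -243861.50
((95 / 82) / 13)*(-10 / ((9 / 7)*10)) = -0.07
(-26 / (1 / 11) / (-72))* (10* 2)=715 / 9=79.44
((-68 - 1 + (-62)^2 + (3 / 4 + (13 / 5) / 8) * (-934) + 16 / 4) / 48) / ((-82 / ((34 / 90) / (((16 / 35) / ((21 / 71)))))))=-46230667 / 268277760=-0.17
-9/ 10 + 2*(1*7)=131/ 10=13.10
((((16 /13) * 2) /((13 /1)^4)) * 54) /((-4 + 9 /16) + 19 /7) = -7168 /1113879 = -0.01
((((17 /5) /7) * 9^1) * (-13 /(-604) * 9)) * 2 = 17901 /10570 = 1.69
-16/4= -4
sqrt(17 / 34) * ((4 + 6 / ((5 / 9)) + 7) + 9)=77 * sqrt(2) / 5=21.78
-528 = -528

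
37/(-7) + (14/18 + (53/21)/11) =-2965/693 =-4.28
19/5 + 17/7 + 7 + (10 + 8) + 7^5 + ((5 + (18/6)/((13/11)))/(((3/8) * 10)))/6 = 16838.56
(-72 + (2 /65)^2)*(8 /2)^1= -1216784 /4225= -288.00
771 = 771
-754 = -754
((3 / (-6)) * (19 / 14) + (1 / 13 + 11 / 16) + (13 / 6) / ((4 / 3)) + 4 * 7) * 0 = 0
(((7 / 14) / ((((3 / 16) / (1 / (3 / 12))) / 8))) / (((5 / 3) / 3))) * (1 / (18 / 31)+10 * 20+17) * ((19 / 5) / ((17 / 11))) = 105322624 / 1275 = 82605.98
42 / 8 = 21 / 4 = 5.25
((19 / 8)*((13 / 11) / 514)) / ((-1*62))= -247 / 2804384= -0.00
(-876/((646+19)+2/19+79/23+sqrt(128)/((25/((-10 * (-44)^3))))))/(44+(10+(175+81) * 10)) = 87374446425/57956639069653507636 - 8906458054560 * sqrt(2)/14489159767413376909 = -0.00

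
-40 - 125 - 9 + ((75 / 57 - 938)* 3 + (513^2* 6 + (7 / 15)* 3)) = 149722978 / 95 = 1576031.35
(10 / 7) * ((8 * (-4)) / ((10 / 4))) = -128 / 7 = -18.29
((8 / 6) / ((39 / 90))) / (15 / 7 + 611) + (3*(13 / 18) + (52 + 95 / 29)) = 57.45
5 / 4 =1.25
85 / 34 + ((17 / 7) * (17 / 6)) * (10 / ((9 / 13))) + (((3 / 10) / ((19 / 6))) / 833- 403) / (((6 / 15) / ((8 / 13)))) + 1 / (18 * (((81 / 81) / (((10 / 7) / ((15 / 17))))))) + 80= -4866626459 / 11110554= -438.02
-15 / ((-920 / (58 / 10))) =87 / 920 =0.09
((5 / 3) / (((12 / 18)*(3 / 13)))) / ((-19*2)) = -65 / 228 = -0.29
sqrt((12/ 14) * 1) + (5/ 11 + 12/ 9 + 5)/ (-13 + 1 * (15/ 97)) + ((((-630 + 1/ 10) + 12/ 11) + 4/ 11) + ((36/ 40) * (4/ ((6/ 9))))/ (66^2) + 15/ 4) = -20199068/ 32307 + sqrt(42)/ 7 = -624.30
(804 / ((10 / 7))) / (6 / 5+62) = 1407 / 158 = 8.91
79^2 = 6241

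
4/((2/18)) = 36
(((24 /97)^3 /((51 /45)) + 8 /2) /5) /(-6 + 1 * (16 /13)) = -404749306 /2404893355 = -0.17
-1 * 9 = -9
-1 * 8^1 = -8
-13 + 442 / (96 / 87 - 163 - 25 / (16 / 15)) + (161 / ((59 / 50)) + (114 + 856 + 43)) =1134.06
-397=-397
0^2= 0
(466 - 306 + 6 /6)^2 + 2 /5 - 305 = 128082 /5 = 25616.40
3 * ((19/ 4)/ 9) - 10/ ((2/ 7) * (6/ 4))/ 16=1/ 8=0.12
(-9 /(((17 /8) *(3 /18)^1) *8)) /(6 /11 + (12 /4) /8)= -176 /51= -3.45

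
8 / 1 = 8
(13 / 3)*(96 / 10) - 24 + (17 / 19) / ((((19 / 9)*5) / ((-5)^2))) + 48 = 67.72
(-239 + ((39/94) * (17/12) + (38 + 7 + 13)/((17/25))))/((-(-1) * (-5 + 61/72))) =677583/18377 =36.87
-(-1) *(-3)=-3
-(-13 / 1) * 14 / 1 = 182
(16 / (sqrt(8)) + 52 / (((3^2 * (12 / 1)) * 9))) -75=-18212 / 243 + 4 * sqrt(2)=-69.29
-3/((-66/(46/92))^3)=0.00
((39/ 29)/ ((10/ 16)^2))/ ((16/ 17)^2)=11271/ 2900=3.89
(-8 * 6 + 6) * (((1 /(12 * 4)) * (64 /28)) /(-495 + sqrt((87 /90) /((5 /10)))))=sqrt(435) /1837673 + 7425 /1837673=0.00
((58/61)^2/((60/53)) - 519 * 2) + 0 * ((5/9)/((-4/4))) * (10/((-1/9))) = -57891397/55815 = -1037.20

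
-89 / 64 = -1.39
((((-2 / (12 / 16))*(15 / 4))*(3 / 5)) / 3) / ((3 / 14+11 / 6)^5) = -8168202 / 147008443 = -0.06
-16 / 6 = -8 / 3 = -2.67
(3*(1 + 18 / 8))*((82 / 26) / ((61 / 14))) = 861 / 122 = 7.06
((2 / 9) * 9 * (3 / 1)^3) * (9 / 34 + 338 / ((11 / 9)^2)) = 25162407 / 2057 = 12232.58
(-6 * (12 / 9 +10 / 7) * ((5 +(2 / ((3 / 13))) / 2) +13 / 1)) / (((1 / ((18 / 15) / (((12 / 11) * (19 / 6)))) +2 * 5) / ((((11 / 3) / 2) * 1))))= -470206 / 8925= -52.68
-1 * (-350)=350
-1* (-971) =971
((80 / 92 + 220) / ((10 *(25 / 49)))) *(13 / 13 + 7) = 199136 / 575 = 346.32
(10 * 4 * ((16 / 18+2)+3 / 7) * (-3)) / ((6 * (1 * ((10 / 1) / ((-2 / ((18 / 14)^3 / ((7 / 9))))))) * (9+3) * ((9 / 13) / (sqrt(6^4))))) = 3727724 / 177147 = 21.04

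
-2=-2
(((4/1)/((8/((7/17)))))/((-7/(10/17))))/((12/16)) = -20/867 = -0.02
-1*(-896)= 896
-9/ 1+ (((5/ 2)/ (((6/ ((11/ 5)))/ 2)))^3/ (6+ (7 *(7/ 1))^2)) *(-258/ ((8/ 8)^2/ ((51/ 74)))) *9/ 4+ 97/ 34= -347434307/ 48448096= -7.17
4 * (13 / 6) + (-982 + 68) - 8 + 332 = -1744 / 3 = -581.33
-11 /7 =-1.57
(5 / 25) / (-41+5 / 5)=-1 / 200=-0.00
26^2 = 676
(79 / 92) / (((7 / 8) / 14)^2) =5056 / 23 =219.83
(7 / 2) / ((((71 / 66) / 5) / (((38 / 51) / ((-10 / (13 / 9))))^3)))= -1160330171 / 57215692575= -0.02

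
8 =8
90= 90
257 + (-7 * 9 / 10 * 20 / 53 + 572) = 43811 / 53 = 826.62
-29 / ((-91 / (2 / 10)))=0.06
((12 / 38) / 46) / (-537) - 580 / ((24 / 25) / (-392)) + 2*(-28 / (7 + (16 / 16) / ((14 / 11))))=6057757142677 / 25578921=236826.14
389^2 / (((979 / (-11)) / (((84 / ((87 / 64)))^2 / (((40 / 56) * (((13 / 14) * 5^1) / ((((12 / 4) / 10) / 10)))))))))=-35715978461184 / 608148125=-58729.08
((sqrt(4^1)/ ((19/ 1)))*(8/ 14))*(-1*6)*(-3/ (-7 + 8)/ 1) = 1.08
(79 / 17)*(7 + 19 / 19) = 632 / 17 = 37.18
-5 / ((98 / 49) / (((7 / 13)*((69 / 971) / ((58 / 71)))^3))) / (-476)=587884923495 / 315808584501315776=0.00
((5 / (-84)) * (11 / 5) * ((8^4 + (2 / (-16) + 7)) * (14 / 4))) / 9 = -40117 / 192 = -208.94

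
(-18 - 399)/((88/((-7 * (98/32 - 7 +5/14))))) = -167217/1408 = -118.76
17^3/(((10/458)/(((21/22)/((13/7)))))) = 165386319/1430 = 115654.77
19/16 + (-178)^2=506963/16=31685.19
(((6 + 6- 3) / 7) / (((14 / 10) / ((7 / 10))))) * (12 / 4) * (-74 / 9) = -111 / 7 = -15.86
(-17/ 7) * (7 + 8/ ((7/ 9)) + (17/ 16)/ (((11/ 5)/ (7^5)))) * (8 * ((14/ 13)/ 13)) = -170364837/ 13013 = -13091.90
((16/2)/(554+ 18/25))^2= 2500/12020089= 0.00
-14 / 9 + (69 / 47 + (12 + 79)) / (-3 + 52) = 6872 / 20727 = 0.33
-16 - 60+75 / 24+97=193 / 8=24.12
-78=-78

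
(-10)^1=-10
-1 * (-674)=674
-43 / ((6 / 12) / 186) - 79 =-16075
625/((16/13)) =8125/16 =507.81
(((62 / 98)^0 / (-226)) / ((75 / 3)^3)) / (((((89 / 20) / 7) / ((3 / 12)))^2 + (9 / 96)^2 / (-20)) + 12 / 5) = -100352 / 3141714351875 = -0.00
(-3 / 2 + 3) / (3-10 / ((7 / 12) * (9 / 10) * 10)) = 63 / 46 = 1.37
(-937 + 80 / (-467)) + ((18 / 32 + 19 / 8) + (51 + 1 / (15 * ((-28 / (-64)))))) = -692830363 / 784560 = -883.08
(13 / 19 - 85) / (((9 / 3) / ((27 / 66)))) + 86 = 15571 / 209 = 74.50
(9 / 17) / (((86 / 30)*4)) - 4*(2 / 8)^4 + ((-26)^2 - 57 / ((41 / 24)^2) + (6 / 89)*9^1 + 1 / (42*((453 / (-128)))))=43752572211995429 / 66584411828928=657.10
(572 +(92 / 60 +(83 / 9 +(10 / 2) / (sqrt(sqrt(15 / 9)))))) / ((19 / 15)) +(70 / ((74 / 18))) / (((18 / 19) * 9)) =15 * 3^(1 / 4) * 5^(3 / 4) / 19 +2923499 / 6327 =465.54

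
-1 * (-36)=36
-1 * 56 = -56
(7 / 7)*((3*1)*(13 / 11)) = 39 / 11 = 3.55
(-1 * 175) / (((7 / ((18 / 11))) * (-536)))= 225 / 2948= 0.08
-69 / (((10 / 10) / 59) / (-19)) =77349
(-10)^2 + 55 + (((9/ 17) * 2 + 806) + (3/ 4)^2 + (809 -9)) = 479433/ 272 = 1762.62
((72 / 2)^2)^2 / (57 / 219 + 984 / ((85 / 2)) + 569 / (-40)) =83376138240 / 456103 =182801.12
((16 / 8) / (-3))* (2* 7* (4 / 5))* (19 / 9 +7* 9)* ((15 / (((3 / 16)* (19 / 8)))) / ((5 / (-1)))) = 8400896 / 2565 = 3275.20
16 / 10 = 8 / 5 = 1.60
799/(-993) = -799/993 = -0.80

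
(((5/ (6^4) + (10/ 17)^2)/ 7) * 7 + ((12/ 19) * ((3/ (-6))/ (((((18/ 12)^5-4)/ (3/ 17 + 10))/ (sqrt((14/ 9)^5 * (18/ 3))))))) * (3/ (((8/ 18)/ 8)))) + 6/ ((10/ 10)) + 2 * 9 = 9120101/ 374544-8680448 * sqrt(21)/ 111435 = -332.62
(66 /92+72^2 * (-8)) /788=-1907679 /36248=-52.63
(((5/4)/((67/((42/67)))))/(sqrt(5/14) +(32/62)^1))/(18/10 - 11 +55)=-607600/418388267 +168175 * sqrt(70)/836776534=0.00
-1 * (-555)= 555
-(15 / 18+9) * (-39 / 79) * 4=1534 / 79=19.42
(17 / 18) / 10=17 / 180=0.09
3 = 3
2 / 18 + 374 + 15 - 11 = 3403 / 9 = 378.11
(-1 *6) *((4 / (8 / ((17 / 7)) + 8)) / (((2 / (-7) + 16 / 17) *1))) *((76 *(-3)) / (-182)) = -5491 / 1352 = -4.06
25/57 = 0.44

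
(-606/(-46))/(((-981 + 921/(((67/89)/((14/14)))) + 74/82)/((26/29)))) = 0.05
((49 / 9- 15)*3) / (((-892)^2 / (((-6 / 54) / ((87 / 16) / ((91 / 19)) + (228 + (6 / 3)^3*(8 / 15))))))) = 39130 / 2281441749939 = 0.00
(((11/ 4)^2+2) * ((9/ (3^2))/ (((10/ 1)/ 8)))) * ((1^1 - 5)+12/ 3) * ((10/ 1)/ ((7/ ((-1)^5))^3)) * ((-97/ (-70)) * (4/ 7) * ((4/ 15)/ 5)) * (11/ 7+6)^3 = 0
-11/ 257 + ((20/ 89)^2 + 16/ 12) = 8189795/ 6107091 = 1.34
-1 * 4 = -4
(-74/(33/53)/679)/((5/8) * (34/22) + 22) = -31376/4116777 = -0.01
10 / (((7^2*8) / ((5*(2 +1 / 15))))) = 155 / 588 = 0.26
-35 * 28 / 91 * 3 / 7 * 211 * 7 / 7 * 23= -291180 / 13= -22398.46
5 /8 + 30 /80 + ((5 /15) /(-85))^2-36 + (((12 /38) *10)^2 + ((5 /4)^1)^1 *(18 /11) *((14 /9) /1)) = -5640914779 /258214275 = -21.85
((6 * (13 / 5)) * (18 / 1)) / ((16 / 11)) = 3861 / 20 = 193.05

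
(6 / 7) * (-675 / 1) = -4050 / 7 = -578.57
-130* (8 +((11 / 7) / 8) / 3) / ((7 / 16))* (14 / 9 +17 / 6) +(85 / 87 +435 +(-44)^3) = -3655087048 / 38367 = -95266.43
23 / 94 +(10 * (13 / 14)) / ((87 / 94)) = 588347 / 57246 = 10.28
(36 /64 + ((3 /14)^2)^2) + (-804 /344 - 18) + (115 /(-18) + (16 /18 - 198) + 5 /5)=-183584721 /825944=-222.27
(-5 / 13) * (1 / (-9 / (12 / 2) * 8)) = 5 / 156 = 0.03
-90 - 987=-1077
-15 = -15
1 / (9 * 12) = 1 / 108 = 0.01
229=229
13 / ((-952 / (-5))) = 0.07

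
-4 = -4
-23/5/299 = -0.02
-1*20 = -20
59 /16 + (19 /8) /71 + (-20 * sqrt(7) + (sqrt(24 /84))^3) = -20 * sqrt(7) + 2 * sqrt(14) /49 + 4227 /1136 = -49.04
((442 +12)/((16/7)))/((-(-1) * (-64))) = -1589/512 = -3.10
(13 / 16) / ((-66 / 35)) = -455 / 1056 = -0.43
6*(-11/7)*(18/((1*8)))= -297/14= -21.21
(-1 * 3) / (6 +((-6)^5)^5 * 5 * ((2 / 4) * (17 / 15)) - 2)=3 / 80552482751467487228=0.00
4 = 4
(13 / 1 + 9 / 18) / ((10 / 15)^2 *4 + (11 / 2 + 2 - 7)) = 243 / 41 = 5.93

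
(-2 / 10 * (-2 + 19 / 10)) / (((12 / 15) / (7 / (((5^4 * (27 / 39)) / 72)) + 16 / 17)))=2797 / 53125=0.05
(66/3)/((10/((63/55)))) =63/25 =2.52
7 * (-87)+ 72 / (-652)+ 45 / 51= -1685400 / 2771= -608.23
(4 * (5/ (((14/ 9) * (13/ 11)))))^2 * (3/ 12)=245025/ 8281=29.59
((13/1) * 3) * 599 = 23361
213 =213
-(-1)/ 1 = 1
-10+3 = -7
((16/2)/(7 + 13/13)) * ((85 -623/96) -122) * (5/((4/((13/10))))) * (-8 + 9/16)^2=-768588275/196608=-3909.24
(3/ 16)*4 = 3/ 4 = 0.75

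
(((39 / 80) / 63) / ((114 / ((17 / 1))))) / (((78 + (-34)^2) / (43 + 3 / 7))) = 221 / 5441940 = 0.00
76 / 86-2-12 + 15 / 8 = -3867 / 344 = -11.24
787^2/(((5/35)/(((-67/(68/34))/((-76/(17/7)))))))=705461291/152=4641192.70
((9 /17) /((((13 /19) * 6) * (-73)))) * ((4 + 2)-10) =114 /16133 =0.01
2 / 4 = 0.50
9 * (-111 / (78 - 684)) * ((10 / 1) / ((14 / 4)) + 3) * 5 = 68265 / 1414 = 48.28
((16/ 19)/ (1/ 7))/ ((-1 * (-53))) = 112/ 1007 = 0.11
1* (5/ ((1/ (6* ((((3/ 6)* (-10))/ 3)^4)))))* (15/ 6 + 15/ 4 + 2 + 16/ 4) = 153125/ 54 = 2835.65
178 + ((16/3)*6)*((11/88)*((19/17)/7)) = 21258/119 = 178.64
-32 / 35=-0.91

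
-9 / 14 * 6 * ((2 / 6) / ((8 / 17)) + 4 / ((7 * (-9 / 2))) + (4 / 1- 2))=-3903 / 392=-9.96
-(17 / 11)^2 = -289 / 121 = -2.39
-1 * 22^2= -484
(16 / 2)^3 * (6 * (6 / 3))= 6144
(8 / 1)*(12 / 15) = 32 / 5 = 6.40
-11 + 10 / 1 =-1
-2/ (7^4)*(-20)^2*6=-4800/ 2401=-2.00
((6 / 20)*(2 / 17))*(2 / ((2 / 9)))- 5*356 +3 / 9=-453734 / 255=-1779.35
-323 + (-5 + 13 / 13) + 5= -322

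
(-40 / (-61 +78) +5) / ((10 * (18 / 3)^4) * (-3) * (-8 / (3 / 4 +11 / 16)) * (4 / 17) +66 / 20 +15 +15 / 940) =108100 / 2079877583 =0.00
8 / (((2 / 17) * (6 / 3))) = 34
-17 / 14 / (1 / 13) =-221 / 14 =-15.79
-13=-13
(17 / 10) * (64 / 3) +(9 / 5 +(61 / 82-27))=14527 / 1230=11.81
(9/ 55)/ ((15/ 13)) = 0.14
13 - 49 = -36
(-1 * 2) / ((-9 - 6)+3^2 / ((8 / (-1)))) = 16 / 129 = 0.12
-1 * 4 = -4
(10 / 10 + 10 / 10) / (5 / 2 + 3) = 4 / 11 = 0.36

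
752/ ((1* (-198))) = -376/ 99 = -3.80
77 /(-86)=-0.90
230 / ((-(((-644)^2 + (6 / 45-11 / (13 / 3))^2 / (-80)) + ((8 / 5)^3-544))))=-699660000 / 1259984304071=-0.00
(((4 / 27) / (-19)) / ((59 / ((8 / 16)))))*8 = -16 / 30267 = -0.00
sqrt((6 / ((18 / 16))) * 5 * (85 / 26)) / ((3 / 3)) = 10 * sqrt(1326) / 39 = 9.34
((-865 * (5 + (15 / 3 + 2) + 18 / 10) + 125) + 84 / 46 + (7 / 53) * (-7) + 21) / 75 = -958142 / 6095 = -157.20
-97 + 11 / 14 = -1347 / 14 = -96.21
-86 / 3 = -28.67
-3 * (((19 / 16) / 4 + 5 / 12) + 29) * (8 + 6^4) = -929915 / 8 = -116239.38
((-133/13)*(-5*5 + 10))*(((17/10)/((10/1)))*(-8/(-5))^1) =13566/325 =41.74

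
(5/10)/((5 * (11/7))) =7/110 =0.06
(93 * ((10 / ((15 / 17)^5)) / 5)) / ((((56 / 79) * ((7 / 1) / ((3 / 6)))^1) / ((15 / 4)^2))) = 3477229793 / 7056000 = 492.80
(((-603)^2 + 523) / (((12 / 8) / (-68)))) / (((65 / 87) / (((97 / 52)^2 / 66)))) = -422269042021 / 362505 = -1164864.05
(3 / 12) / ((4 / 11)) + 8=139 / 16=8.69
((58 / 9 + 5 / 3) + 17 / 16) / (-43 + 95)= 1321 / 7488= 0.18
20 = 20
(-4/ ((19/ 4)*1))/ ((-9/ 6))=32/ 57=0.56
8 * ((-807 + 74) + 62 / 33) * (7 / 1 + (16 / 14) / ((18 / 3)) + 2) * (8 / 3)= -298016704 / 2079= -143346.18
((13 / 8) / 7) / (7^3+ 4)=13 / 19432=0.00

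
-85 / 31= -2.74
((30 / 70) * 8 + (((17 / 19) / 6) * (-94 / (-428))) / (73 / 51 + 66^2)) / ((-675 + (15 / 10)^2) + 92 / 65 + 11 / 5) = -80548157027 / 15720087225815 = -0.01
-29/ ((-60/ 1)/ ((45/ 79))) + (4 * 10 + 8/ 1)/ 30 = 2963/ 1580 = 1.88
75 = 75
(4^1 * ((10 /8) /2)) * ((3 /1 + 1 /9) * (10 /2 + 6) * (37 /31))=28490 /279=102.11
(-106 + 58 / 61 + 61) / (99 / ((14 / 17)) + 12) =-37618 / 112911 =-0.33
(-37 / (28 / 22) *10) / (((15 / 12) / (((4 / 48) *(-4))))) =1628 / 21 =77.52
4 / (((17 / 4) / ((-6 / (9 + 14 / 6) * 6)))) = -864 / 289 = -2.99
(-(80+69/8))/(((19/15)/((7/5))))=-14889/152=-97.95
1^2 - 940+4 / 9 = -8447 / 9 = -938.56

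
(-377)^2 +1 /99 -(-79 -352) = 14113441 /99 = 142560.01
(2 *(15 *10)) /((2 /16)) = 2400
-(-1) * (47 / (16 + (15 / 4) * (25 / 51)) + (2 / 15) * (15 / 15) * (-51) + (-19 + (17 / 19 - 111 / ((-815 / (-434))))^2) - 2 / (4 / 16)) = 976635970476648 / 290859477925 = 3357.76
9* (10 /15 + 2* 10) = 186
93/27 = 3.44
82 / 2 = 41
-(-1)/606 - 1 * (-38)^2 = -875063/606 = -1444.00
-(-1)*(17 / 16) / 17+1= 17 / 16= 1.06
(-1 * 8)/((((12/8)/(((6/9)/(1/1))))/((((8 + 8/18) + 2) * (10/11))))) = -30080/891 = -33.76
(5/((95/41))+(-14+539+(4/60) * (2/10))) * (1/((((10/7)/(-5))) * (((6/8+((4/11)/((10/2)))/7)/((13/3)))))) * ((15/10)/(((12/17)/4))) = -89376.76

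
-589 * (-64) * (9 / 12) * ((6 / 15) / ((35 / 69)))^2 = 538411968 / 30625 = 17580.80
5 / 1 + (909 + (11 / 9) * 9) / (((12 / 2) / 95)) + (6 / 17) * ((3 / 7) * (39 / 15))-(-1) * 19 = 26045042 / 1785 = 14591.06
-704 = -704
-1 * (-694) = 694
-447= -447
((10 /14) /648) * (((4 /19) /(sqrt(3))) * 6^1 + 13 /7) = 5 * sqrt(3) /10773 + 65 /31752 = 0.00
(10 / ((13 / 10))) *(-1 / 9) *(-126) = 107.69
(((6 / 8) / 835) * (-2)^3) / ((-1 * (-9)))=-2 / 2505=-0.00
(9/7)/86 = 9/602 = 0.01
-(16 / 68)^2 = -16 / 289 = -0.06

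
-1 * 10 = -10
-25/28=-0.89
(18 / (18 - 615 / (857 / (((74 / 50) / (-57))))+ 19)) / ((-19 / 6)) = -38565 / 251156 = -0.15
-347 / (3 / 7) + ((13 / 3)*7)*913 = 80654 / 3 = 26884.67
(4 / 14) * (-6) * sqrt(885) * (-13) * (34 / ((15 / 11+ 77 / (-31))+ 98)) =150722 * sqrt(885) / 19271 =232.67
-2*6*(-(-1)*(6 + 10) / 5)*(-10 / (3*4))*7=224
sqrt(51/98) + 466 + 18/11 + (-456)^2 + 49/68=sqrt(102)/14 + 155886459/748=208405.08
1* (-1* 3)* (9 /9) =-3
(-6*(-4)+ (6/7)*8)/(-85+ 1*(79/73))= -2628/7147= -0.37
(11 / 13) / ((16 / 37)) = 407 / 208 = 1.96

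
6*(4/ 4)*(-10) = -60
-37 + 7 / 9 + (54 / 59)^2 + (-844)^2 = 22315665982 / 31329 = 712300.62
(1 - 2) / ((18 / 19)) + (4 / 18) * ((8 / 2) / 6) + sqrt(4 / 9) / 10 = -227 / 270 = -0.84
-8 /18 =-4 /9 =-0.44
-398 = -398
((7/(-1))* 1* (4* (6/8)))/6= -7/2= -3.50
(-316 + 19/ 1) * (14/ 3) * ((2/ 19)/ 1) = -145.89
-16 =-16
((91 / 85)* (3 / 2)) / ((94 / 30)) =819 / 1598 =0.51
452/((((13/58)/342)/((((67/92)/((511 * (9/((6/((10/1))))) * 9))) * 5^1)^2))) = 279498607/145454058477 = 0.00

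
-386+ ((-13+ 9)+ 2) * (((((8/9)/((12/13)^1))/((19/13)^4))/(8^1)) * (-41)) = -383.84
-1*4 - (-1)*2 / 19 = -74 / 19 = -3.89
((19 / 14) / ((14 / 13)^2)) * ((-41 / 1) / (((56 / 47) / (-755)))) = 4671635735 / 153664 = 30401.63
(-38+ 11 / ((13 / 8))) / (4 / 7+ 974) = -1421 / 44343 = -0.03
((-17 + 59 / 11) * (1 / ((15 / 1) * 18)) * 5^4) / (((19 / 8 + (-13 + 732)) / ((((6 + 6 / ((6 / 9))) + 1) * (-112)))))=66.91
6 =6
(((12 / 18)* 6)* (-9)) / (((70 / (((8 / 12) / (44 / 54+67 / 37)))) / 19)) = -227772 / 91805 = -2.48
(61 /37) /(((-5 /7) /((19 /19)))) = -427 /185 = -2.31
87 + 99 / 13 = 1230 / 13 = 94.62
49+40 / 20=51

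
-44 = -44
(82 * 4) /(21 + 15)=82 /9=9.11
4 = 4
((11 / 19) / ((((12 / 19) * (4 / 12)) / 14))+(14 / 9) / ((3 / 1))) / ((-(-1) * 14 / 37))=11137 / 108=103.12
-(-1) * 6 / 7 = 6 / 7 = 0.86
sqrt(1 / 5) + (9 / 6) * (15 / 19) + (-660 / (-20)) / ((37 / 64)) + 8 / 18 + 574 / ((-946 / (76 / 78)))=58.57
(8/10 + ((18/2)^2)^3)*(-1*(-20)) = 10628836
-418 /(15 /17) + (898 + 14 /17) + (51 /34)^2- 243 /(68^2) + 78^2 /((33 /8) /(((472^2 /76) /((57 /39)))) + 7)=3646328258853431 /2813144565360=1296.18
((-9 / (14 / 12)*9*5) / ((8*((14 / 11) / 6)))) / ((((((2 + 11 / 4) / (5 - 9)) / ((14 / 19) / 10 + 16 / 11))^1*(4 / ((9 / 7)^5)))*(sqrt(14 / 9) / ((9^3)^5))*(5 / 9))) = 382161028781296194755362551*sqrt(14) / 20810931610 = 68709833037439198.13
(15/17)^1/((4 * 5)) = 3/68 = 0.04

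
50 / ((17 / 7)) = 350 / 17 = 20.59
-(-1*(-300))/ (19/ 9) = -2700/ 19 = -142.11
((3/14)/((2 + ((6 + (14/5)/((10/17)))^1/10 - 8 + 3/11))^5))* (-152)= 35859011718750000000/2396737851390023714657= 0.01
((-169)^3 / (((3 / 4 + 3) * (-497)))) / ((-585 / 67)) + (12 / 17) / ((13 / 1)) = -21986916104 / 74139975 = -296.56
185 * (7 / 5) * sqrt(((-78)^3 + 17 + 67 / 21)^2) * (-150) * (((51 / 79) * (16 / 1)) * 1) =-15043417612800 / 79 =-190423007756.96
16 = 16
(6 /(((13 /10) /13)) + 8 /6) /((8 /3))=23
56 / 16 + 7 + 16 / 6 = 79 / 6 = 13.17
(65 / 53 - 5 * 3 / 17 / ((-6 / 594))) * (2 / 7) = 159620 / 6307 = 25.31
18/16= 9/8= 1.12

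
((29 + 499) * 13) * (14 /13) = 7392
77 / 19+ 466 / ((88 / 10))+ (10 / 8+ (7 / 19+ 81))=116727 / 836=139.63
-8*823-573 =-7157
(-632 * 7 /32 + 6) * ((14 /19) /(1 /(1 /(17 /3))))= -11109 /646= -17.20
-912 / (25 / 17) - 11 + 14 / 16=-126057 / 200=-630.28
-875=-875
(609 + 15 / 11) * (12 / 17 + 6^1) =765396 / 187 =4093.03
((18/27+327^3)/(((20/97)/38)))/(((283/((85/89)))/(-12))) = -6573077808362/25187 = -260971048.89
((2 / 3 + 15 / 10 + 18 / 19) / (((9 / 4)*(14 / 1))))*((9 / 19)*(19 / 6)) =355 / 2394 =0.15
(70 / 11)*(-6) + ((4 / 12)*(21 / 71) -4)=-42.08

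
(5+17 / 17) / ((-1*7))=-6 / 7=-0.86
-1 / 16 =-0.06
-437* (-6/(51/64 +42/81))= 4530816/2273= 1993.32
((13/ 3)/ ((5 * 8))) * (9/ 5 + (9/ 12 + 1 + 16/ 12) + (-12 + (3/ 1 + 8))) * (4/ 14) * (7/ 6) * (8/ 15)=3029/ 40500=0.07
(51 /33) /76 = 17 /836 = 0.02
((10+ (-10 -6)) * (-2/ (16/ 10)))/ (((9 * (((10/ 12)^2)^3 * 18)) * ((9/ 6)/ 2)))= 576/ 3125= 0.18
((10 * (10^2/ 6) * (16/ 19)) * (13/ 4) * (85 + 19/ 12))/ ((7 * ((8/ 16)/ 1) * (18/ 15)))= 33767500/ 3591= 9403.37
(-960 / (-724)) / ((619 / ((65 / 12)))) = 1300 / 112039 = 0.01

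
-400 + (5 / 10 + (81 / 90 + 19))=-1898 / 5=-379.60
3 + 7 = 10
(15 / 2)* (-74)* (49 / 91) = -3885 / 13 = -298.85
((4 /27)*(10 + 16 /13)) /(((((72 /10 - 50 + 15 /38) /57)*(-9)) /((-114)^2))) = 3044298560 /942669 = 3229.45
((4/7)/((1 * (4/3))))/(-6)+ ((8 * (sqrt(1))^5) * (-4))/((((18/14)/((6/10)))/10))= -6275/42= -149.40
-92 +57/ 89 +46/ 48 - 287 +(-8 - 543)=-1983065/ 2136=-928.40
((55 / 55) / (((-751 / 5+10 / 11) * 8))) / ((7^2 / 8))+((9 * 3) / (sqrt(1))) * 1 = 10863098 / 402339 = 27.00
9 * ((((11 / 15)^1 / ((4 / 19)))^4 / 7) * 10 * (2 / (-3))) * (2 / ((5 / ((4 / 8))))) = -1908029761 / 7560000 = -252.38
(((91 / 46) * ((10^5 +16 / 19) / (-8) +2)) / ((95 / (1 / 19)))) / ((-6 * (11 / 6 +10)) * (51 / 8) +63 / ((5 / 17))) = 86436896 / 1504528509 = 0.06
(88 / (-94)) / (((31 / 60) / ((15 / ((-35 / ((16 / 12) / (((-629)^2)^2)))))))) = 10560 / 1596467837185319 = 0.00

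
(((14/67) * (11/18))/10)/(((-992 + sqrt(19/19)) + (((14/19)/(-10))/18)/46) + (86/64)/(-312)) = -55991936/4345378907803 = -0.00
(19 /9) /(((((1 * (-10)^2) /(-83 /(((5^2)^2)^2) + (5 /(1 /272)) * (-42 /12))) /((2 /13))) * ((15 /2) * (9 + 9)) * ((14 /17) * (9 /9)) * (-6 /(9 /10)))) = 600578151809 /28792968750000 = 0.02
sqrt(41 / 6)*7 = 7*sqrt(246) / 6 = 18.30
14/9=1.56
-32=-32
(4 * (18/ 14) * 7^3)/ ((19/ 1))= 1764/ 19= 92.84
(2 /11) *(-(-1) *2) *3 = 12 /11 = 1.09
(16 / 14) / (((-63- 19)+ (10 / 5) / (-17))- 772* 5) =-17 / 58639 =-0.00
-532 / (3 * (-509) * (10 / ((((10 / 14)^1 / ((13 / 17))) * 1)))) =646 / 19851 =0.03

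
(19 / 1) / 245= 19 / 245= 0.08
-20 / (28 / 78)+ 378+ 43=2557 / 7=365.29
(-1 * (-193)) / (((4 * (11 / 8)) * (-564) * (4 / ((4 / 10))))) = -193 / 31020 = -0.01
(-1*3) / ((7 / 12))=-36 / 7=-5.14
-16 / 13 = -1.23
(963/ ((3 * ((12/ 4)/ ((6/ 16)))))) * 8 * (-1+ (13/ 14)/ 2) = -4815/ 28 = -171.96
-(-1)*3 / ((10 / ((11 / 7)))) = 33 / 70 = 0.47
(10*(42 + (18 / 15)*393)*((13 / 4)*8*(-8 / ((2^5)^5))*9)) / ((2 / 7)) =-262899 / 262144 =-1.00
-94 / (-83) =94 / 83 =1.13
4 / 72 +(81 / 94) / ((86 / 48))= 19517 / 36378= 0.54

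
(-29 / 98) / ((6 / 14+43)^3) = -0.00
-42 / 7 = -6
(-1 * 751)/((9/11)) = -8261/9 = -917.89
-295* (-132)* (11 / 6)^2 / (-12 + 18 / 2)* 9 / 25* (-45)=706761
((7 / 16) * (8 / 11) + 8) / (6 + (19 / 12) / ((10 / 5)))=2196 / 1793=1.22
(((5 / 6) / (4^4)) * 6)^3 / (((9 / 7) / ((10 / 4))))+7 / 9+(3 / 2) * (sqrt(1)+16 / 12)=430616669 / 100663296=4.28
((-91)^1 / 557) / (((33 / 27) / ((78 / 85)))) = -63882 / 520795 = -0.12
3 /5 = 0.60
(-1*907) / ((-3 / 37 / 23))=771857 / 3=257285.67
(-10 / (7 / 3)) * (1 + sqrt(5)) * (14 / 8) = -15 * sqrt(5) / 2- 15 / 2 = -24.27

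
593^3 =208527857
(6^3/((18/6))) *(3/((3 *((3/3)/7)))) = 504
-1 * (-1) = 1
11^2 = 121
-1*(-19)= 19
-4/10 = -2/5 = -0.40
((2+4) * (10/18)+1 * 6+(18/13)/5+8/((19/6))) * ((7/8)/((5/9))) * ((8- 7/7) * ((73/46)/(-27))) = -7.86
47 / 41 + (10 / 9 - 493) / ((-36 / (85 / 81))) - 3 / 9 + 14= 31366951 / 1076004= 29.15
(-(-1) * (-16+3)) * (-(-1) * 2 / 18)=-1.44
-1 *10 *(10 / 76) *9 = -225 / 19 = -11.84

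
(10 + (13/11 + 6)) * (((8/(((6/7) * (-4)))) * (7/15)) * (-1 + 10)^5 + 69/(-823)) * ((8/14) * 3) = -85725796608/45265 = -1893864.94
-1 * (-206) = 206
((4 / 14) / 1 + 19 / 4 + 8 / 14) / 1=157 / 28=5.61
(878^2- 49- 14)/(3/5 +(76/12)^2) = 34686945/1832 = 18933.92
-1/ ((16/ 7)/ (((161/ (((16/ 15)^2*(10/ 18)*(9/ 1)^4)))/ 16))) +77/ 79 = 408302867/ 419364864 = 0.97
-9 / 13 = -0.69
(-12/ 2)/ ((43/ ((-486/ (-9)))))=-324/ 43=-7.53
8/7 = 1.14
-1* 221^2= -48841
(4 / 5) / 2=0.40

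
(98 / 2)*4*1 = 196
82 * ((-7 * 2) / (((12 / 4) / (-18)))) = 6888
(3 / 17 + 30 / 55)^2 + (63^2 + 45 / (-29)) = 3967.97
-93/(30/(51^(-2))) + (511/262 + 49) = 86799842/1703655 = 50.95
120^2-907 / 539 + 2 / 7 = 7760847 / 539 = 14398.60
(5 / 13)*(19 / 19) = 5 / 13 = 0.38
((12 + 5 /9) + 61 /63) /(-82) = -142 /861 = -0.16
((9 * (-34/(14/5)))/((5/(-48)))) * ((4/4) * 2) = 14688/7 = 2098.29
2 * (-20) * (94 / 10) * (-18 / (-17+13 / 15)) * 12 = -609120 / 121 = -5034.05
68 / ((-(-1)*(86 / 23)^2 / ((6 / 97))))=53958 / 179353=0.30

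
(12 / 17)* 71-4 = 784 / 17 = 46.12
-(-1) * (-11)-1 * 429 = -440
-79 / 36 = -2.19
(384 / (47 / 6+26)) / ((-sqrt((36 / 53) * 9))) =-128 * sqrt(53) / 203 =-4.59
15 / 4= 3.75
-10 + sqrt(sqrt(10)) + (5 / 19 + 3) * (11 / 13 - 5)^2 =48.08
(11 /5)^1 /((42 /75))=55 /14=3.93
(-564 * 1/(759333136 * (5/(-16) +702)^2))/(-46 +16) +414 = 12382551994106396134/29909545879484045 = 414.00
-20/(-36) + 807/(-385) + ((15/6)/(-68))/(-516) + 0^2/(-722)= -124860721/81053280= -1.54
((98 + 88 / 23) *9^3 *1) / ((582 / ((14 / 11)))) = 162.33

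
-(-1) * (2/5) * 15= 6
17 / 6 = 2.83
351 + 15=366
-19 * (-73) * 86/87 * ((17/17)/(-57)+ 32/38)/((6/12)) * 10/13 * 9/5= 3130.67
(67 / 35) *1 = 67 / 35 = 1.91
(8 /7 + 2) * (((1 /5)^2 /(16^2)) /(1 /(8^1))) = 11 /2800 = 0.00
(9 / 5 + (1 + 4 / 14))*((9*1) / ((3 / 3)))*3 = 2916 / 35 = 83.31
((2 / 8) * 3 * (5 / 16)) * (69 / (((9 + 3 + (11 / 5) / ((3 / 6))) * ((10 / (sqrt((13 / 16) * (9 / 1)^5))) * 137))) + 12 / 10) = 251505 * sqrt(13) / 5751808 + 9 / 32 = 0.44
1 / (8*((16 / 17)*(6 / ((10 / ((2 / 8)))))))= 85 / 96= 0.89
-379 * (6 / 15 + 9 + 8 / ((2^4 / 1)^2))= -571911 / 160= -3574.44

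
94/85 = 1.11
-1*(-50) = 50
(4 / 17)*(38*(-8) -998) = -5208 / 17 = -306.35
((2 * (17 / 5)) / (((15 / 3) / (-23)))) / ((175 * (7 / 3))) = -2346 / 30625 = -0.08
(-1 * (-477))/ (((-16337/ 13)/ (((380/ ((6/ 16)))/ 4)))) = -1570920/ 16337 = -96.16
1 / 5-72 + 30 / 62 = -11054 / 155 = -71.32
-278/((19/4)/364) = -404768/19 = -21303.58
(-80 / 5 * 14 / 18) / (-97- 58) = 112 / 1395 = 0.08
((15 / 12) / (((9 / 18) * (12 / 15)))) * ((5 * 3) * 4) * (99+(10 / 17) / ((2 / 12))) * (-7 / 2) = -4575375 / 68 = -67284.93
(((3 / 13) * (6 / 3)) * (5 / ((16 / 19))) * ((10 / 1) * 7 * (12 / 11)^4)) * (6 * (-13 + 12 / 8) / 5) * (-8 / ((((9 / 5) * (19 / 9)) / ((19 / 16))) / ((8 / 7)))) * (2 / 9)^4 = 44748800 / 1712997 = 26.12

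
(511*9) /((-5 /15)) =-13797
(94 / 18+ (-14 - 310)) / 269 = -2869 / 2421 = -1.19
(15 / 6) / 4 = 5 / 8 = 0.62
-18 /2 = -9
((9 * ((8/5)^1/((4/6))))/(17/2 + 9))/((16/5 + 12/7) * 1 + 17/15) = 648/3175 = 0.20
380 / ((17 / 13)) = 290.59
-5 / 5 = -1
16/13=1.23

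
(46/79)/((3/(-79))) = -46/3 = -15.33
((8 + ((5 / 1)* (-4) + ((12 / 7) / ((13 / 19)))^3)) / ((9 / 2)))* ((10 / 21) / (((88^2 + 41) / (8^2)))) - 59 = -59.00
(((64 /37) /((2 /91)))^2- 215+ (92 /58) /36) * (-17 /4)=-72637854745 /2858472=-25411.43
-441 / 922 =-0.48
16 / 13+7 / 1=107 / 13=8.23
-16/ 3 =-5.33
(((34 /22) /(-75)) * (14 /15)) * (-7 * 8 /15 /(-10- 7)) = -0.00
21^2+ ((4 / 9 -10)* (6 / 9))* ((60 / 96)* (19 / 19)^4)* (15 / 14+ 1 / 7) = 329741 / 756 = 436.17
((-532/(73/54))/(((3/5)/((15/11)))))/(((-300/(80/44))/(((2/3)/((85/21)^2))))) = 2815344/12763685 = 0.22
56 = 56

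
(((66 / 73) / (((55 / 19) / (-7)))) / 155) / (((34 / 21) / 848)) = -7.39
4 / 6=2 / 3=0.67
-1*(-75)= 75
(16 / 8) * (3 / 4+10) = 43 / 2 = 21.50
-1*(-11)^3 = 1331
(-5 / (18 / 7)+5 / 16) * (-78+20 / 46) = 52405 / 414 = 126.58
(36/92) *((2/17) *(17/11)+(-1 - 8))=-873/253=-3.45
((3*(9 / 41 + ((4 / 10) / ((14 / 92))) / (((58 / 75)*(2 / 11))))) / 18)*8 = 209896 / 8323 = 25.22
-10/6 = -5/3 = -1.67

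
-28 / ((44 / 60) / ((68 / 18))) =-4760 / 33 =-144.24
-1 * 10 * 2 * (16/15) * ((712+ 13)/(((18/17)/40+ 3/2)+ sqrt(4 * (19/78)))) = -106440672000/6112279+ 5363840000 * sqrt(1482)/18336837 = -6153.27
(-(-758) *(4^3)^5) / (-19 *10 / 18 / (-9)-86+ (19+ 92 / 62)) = -1021846807904256 / 80783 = -12649280268.18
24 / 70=12 / 35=0.34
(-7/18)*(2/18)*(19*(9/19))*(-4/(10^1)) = 0.16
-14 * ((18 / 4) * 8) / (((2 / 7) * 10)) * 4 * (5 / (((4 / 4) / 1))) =-3528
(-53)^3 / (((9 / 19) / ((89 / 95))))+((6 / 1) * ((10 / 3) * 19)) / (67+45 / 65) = -582991217 / 1980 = -294440.01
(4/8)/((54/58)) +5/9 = 1.09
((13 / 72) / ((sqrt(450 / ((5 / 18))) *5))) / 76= 13 *sqrt(5) / 2462400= 0.00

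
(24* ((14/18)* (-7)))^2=153664/9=17073.78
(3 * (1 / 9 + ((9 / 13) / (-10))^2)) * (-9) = -52887 / 16900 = -3.13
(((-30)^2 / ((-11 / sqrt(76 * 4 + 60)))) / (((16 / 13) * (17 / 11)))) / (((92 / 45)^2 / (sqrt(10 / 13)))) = -5923125 * sqrt(70) / 287776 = -172.20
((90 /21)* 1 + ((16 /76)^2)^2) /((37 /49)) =27379954 /4821877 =5.68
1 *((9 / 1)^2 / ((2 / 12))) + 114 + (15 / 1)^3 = 3975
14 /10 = 1.40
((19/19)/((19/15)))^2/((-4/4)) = -225/361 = -0.62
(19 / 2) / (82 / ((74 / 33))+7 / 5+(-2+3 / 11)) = 38665 / 147498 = 0.26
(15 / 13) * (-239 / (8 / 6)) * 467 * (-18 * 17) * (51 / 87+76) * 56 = 47788710944940 / 377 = 126760506485.25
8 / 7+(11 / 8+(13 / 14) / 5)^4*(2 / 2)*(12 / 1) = 111163636883 / 1536640000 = 72.34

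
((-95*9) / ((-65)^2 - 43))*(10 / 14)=-1425 / 9758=-0.15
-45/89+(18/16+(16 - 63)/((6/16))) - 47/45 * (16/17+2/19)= -1301965537/10348920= -125.81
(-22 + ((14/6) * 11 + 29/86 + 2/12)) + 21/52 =30685/6708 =4.57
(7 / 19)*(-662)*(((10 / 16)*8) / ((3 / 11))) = -254870 / 57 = -4471.40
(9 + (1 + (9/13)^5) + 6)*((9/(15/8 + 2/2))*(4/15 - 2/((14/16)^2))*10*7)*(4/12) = -165496745408/59778173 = -2768.51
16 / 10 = 8 / 5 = 1.60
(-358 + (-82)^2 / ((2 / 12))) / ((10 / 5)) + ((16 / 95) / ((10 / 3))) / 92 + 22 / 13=19994.69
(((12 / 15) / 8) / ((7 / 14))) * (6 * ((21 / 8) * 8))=25.20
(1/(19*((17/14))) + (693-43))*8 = 1679712/323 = 5200.35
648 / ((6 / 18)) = 1944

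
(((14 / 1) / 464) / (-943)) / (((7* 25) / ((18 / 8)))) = -9 / 21877600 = -0.00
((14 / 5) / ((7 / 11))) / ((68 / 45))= 99 / 34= 2.91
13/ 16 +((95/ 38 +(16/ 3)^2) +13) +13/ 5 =34097/ 720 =47.36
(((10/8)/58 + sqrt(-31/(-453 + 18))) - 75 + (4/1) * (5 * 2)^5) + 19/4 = sqrt(13485)/435 + 92783707/232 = 399930.04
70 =70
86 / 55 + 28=1626 / 55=29.56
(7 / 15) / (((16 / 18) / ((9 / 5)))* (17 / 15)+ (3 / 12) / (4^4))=0.83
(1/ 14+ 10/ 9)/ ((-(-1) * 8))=149/ 1008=0.15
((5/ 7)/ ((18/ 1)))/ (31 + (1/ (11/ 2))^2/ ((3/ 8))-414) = -0.00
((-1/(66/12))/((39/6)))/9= -0.00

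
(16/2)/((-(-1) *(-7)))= -1.14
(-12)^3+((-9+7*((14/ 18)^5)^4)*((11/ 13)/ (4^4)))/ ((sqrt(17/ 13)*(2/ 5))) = -1728 -2993662189854299568055*sqrt(221)/ 687832081011604803845376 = -1728.06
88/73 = 1.21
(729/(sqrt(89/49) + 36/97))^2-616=179263.35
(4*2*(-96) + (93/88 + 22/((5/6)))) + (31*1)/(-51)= -16631429/22440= -741.15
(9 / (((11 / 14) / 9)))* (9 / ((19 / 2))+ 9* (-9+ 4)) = -949158 / 209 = -4541.43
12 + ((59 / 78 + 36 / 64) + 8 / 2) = 10807 / 624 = 17.32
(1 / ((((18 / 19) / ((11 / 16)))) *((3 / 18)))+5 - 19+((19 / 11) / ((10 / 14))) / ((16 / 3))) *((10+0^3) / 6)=-6067 / 396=-15.32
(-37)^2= 1369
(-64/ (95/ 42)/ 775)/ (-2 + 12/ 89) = 119616/ 6110875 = 0.02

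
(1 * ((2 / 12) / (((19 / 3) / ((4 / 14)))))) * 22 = 22 / 133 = 0.17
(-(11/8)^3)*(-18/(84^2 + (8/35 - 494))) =419265/58797568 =0.01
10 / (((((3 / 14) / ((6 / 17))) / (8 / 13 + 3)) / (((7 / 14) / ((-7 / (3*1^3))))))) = -2820 / 221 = -12.76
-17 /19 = -0.89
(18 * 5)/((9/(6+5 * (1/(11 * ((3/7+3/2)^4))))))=60.33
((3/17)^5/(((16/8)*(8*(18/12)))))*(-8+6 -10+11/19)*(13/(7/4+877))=-228501/189650299490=-0.00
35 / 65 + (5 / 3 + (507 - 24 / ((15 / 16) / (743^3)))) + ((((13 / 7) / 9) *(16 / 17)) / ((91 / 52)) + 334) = -5116903647752101 / 487305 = -10500412775.88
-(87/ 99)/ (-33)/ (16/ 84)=203/ 1452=0.14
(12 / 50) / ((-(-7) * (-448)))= -3 / 39200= -0.00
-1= -1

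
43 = 43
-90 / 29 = -3.10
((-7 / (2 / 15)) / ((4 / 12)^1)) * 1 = -315 / 2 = -157.50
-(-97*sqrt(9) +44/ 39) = 11305/ 39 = 289.87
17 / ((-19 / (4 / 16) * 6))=-17 / 456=-0.04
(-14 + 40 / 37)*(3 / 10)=-717 / 185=-3.88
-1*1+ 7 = 6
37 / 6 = 6.17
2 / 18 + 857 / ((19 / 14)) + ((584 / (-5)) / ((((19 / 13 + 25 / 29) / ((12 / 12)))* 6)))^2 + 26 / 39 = 27026326 / 38475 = 702.44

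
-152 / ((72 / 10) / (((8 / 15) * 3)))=-304 / 9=-33.78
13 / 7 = 1.86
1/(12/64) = 5.33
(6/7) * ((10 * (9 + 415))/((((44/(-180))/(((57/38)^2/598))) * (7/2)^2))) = -5151600/1128127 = -4.57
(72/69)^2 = 576/529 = 1.09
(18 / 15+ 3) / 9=7 / 15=0.47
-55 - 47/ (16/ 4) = -267/ 4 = -66.75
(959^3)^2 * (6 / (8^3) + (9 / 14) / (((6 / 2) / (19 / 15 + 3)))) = 922008008029067386511 / 1280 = 720318756272708895.71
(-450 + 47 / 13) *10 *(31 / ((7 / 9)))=-2312910 / 13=-177916.15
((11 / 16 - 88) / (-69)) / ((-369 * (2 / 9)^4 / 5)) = -1697355 / 241408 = -7.03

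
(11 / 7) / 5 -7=-234 / 35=-6.69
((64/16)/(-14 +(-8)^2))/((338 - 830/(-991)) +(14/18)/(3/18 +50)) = 127839/541482925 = 0.00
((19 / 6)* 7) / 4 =133 / 24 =5.54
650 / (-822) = -325 / 411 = -0.79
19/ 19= 1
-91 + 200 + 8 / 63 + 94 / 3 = 8849 / 63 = 140.46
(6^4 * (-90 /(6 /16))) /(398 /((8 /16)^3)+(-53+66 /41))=-12752640 /128437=-99.29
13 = 13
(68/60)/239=17/3585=0.00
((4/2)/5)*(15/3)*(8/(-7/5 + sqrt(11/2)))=1120/177 + 400*sqrt(22)/177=16.93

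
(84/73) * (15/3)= 420/73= 5.75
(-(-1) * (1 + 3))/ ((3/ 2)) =8/ 3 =2.67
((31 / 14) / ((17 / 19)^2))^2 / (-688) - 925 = -10418067060881 / 11262639808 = -925.01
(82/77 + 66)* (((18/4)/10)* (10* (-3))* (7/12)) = -11619/22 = -528.14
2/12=1/6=0.17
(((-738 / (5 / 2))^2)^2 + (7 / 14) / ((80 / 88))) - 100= 18984773302479 / 2500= 7593909320.99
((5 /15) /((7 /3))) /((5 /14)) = 2 /5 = 0.40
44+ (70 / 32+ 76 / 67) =50729 / 1072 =47.32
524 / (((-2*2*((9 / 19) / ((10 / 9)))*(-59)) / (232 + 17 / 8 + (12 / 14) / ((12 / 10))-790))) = -2891.39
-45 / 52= -0.87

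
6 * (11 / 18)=11 / 3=3.67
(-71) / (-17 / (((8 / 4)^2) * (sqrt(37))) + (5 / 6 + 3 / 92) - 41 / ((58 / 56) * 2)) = 796342194111 / 211999404631 - 4832829207 * sqrt(37) / 211999404631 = 3.62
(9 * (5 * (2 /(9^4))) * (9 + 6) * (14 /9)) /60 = 35 /6561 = 0.01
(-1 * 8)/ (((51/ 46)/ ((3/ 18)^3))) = -46/ 1377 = -0.03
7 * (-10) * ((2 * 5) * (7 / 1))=-4900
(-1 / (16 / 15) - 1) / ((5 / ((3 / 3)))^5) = -31 / 50000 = -0.00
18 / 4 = 9 / 2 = 4.50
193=193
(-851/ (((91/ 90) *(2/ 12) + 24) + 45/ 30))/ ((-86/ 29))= 6663330/ 596023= 11.18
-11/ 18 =-0.61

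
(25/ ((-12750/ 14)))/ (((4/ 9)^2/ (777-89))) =-8127/ 85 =-95.61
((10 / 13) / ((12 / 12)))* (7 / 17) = 70 / 221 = 0.32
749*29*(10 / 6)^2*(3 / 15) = 12067.22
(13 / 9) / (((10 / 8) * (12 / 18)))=26 / 15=1.73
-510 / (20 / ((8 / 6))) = -34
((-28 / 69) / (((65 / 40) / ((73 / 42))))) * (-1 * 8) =9344 / 2691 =3.47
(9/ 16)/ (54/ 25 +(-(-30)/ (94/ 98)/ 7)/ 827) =2915175/ 11222272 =0.26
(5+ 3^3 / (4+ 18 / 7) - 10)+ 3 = 2.11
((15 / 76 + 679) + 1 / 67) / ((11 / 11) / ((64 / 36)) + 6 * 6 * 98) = 13834196 / 71869761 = 0.19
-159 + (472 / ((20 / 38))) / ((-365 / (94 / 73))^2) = -564375419251 / 3549780125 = -158.99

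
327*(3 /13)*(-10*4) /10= -3924 /13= -301.85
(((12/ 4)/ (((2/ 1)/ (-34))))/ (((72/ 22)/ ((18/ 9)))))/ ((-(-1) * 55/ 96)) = -272/ 5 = -54.40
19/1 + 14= 33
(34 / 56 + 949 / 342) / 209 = 16193 / 1000692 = 0.02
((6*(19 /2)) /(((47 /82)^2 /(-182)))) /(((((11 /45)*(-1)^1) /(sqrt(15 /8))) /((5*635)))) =2491553405250*sqrt(30) /24299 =561619821.10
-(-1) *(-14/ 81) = -14/ 81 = -0.17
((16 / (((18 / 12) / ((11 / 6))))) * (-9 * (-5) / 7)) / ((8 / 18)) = 1980 / 7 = 282.86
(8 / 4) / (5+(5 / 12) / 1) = 24 / 65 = 0.37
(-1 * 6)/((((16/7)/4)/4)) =-42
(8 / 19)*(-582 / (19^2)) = -4656 / 6859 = -0.68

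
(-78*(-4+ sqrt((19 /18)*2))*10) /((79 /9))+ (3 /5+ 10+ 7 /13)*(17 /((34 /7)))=2025386 /5135 - 2340*sqrt(19) /79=265.32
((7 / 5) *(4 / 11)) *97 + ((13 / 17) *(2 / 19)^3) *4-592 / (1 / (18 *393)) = -26856786975692 / 6413165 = -4187758.61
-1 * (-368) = 368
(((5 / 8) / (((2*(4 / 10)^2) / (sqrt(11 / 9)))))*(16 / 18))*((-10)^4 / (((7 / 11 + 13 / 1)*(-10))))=-6875*sqrt(11) / 162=-140.75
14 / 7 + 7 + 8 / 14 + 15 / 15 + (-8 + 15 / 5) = 39 / 7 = 5.57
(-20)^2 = 400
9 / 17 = 0.53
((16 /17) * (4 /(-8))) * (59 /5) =-472 /85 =-5.55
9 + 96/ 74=381/ 37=10.30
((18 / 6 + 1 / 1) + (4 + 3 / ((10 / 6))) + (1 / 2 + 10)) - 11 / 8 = 757 / 40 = 18.92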